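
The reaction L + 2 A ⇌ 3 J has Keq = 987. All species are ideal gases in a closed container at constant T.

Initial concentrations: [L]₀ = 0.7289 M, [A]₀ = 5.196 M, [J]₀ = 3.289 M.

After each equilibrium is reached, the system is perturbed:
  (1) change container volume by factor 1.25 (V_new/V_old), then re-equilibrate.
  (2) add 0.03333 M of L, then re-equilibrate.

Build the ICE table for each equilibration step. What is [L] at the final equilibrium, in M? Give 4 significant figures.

Q₀ = 1.808 vs Keq = 987 ⇒ Q<K, forward
Step 1:
                   L          A          J
  I           0.7289      5.196      3.289
  C          -0.7174     -1.435      2.152
  E          0.01154      3.761      5.441
  solve Keq expr → x = 0.7174; check Q = 987
Then change container volume by factor 1.25 (V_new/V_old).
Step 2:
                   L          A          J
  I         0.009229      3.009      4.353
  C                0          0          0
  E         0.009229      3.009      4.353
  solve Keq expr → x = 0; check Q = 987
Then add 0.03333 M of L.
Step 3:
                   L          A          J
  I          0.04256      3.009      4.353
  C         -0.03226   -0.06453    0.09679
  E           0.0103      2.944       4.45
  solve Keq expr → x = 0.03226; check Q = 987

[L]_eq = 0.0103 M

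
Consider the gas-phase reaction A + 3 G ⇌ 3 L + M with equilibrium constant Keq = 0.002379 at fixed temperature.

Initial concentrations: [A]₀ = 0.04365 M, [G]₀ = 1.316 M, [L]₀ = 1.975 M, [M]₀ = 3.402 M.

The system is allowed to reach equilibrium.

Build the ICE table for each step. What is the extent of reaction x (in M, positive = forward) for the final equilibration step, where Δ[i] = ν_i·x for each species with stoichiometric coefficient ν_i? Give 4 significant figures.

x = -0.5766 M

Q₀ = 263.4 vs Keq = 0.002379 ⇒ Q>K, reverse
Step 1:
                   A          G          L          M
  I          0.04365      1.316      1.975      3.402
  C           0.5766       1.73      -1.73    -0.5766
  E           0.6202      3.046     0.2453      2.825
  solve Keq expr → x = -0.5766; check Q = 0.002379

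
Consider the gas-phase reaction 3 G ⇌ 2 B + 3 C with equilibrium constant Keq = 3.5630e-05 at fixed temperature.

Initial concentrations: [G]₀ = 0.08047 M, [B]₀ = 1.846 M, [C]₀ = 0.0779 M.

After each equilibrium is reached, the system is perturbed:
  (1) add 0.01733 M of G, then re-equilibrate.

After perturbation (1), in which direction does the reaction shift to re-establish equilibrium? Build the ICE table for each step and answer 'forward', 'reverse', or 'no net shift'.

Q₀ = 3.092 vs Keq = 3.5630e-05 ⇒ Q>K, reverse
Step 1:
                   G          B          C
  Initial    0.08047      1.846     0.0779
  Change     0.07445   -0.04963   -0.07445
  Equil       0.1549      1.796    0.00345
  solve Keq expr → x = -0.02482; check Q = 3.5630e-05
Then add 0.01733 M of G.
Step 2:
                   G          B          C
  Initial     0.1723      1.796    0.00345
  Change  -3.7714e-04 2.5143e-04 3.7714e-04
  Equil       0.1719      1.797   0.003827
  solve Keq expr → x = 1.2571e-04; check Q = 3.5630e-05

Direction: forward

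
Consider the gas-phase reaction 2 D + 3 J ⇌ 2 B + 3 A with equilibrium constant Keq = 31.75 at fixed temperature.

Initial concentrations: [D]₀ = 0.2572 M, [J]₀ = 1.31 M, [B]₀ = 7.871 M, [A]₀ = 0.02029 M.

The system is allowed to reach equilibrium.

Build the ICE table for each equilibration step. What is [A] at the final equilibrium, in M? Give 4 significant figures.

Q₀ = 0.00348 vs Keq = 31.75 ⇒ Q<K, forward
Step 1:
                  D         J         B         A
  init       0.2572      1.31     7.871   0.02029
  Δ         -0.1327    -0.199    0.1327     0.199
  eq         0.1245     1.111     8.004    0.2193
  solve Keq expr → x = 0.06633; check Q = 31.75

[A]_eq = 0.2193 M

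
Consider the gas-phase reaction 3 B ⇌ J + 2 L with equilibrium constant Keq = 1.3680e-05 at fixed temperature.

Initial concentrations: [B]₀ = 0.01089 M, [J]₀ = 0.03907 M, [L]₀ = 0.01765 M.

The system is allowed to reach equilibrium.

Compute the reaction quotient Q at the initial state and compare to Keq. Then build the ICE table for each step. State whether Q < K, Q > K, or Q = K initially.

Q₀ = 9.424; Q > K (proceeds reverse)

Q₀ = 9.424 vs Keq = 1.3680e-05 ⇒ Q>K, reverse
Step 1:
                    B           J           L
  I           0.01089     0.03907     0.01765
  C           0.02625   -0.008749     -0.0175
  E           0.03714     0.03032  1.5201e-04
  solve Keq expr → x = -0.008749; check Q = 1.3680e-05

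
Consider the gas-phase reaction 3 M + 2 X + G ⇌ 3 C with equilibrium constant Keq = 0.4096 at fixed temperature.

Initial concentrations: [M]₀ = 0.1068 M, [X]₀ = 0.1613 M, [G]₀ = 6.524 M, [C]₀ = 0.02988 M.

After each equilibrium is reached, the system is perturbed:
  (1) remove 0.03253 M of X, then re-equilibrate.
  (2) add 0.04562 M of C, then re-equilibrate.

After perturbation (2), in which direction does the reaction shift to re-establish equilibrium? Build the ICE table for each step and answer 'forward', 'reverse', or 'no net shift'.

Q₀ = 0.129 vs Keq = 0.4096 ⇒ Q<K, forward
Step 1:
                    M           X           G           C
  init         0.1068      0.1613       6.524     0.02988
  Δ         -0.009215   -0.006143   -0.003072    0.009215
  eq          0.09759      0.1552       6.521     0.03909
  solve Keq expr → x = 0.003072; check Q = 0.4096
Then remove 0.03253 M of X.
Step 2:
                    M           X           G           C
  init        0.09759      0.1226       6.521     0.03909
  Δ          0.003865    0.002577    0.001288   -0.003865
  eq           0.1014      0.1252       6.522     0.03523
  solve Keq expr → x = -0.001288; check Q = 0.4096
Then add 0.04562 M of C.
Step 3:
                    M           X           G           C
  init         0.1014      0.1252       6.522     0.08085
  Δ           0.03028     0.02019     0.01009    -0.03028
  eq           0.1317      0.1454       6.532     0.05057
  solve Keq expr → x = -0.01009; check Q = 0.4096

Direction: reverse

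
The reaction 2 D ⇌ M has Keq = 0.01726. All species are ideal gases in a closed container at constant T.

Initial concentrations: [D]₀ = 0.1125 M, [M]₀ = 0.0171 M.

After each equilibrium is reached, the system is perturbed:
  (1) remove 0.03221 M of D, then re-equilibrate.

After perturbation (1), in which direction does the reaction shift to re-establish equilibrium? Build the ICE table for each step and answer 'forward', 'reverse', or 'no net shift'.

Direction: reverse

Q₀ = 1.351 vs Keq = 0.01726 ⇒ Q>K, reverse
Step 1:
                   D          M
  init        0.1125     0.0171
  Δ          0.03346   -0.01673
  eq           0.146 3.6774e-04
  solve Keq expr → x = -0.01673; check Q = 0.01726
Then remove 0.03221 M of D.
Step 2:
                   D          M
  init        0.1138 3.6774e-04
  Δ       2.8653e-04 -1.4326e-04
  eq           0.114 2.2447e-04
  solve Keq expr → x = -1.4326e-04; check Q = 0.01726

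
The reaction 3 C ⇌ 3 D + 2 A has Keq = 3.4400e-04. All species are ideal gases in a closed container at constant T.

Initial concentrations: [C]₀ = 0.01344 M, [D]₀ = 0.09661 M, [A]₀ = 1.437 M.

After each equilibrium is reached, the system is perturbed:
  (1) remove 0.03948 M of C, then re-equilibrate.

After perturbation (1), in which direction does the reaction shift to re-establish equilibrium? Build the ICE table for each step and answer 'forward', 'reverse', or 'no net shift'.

Q₀ = 767 vs Keq = 3.4400e-04 ⇒ Q>K, reverse
Step 1:
                   C          D          A
  I          0.01344    0.09661      1.437
  C          0.09071   -0.09071   -0.06048
  E           0.1042   0.005897      1.377
  solve Keq expr → x = -0.03024; check Q = 3.4400e-04
Then remove 0.03948 M of C.
Step 2:
                   C          D          A
  I          0.06467   0.005897      1.377
  C         0.002113  -0.002113  -0.001409
  E          0.06679   0.003784      1.375
  solve Keq expr → x = -7.0442e-04; check Q = 3.4400e-04

Direction: reverse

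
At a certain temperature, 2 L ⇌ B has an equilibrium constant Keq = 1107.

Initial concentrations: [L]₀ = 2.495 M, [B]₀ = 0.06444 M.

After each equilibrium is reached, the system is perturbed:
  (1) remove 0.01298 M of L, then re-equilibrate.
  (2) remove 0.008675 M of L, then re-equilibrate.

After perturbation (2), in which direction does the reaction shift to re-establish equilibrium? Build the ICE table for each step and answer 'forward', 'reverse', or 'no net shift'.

Direction: reverse

Q₀ = 0.01035 vs Keq = 1107 ⇒ Q<K, forward
Step 1:
                    L           B
  I             2.495     0.06444
  C            -2.461        1.23
  E            0.0342       1.295
  solve Keq expr → x = 1.23; check Q = 1107
Then remove 0.01298 M of L.
Step 2:
                    L           B
  I           0.02122       1.295
  C           0.01289   -0.006447
  E           0.03412       1.288
  solve Keq expr → x = -0.006447; check Q = 1107
Then remove 0.008675 M of L.
Step 3:
                    L           B
  I           0.02544       1.288
  C          0.008618   -0.004309
  E           0.03406       1.284
  solve Keq expr → x = -0.004309; check Q = 1107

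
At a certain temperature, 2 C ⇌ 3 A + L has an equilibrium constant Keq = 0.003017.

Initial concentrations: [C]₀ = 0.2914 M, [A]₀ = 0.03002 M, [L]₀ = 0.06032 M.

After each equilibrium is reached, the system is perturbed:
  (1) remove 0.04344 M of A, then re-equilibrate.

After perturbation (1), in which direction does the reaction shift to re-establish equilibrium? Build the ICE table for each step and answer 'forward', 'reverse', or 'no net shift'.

Q₀ = 1.9218e-05 vs Keq = 0.003017 ⇒ Q<K, forward
Step 1:
                    C           A           L
  I            0.2914     0.03002     0.06032
  C          -0.06066     0.09099     0.03033
  E            0.2307       0.121     0.09065
  solve Keq expr → x = 0.03033; check Q = 0.003017
Then remove 0.04344 M of A.
Step 2:
                    C           A           L
  I            0.2307     0.07757     0.09065
  C           -0.0212      0.0318      0.0106
  E            0.2095      0.1094      0.1013
  solve Keq expr → x = 0.0106; check Q = 0.003017

Direction: forward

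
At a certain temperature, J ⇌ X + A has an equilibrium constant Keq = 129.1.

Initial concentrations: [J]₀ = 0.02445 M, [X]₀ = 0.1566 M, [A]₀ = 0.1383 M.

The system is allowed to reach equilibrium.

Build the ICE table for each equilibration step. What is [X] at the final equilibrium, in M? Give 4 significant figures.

[X]_eq = 0.1808 M

Q₀ = 0.8858 vs Keq = 129.1 ⇒ Q<K, forward
Step 1:
                  J         X         A
  I         0.02445    0.1566    0.1383
  C        -0.02422   0.02422   0.02422
  E       2.2763e-04    0.1808    0.1625
  solve Keq expr → x = 0.02422; check Q = 129.1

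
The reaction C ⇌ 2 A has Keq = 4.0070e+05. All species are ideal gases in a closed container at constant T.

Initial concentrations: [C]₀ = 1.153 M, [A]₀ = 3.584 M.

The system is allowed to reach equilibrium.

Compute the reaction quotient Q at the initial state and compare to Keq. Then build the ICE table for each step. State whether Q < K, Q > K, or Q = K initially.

Q₀ = 11.14; Q < K (proceeds forward)

Q₀ = 11.14 vs Keq = 4.0070e+05 ⇒ Q<K, forward
Step 1:
                  C         A
  I           1.153     3.584
  C          -1.153     2.306
  E       8.6574e-05      5.89
  solve Keq expr → x = 1.153; check Q = 4.0070e+05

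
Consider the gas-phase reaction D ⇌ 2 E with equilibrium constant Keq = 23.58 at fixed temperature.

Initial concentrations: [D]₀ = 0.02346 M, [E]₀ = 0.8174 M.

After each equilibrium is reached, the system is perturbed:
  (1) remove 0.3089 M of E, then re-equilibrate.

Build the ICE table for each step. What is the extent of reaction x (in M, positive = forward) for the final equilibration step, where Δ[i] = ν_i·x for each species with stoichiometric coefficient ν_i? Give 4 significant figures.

Q₀ = 28.48 vs Keq = 23.58 ⇒ Q>K, reverse
Step 1:
                   D          E
  Initial    0.02346     0.8174
  Change    0.004284  -0.008568
  Equil      0.02774     0.8088
  solve Keq expr → x = -0.004284; check Q = 23.58
Then remove 0.3089 M of E.
Step 2:
                   D          E
  Initial    0.02774     0.4999
  Change    -0.01577    0.03153
  Equil      0.01198     0.5315
  solve Keq expr → x = 0.01577; check Q = 23.58

x = 0.01577 M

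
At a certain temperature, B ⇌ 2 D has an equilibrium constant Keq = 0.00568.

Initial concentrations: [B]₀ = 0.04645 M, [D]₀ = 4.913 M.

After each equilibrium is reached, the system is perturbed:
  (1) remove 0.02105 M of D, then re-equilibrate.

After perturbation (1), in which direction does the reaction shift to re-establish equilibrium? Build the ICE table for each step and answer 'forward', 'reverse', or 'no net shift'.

Q₀ = 519.6 vs Keq = 0.00568 ⇒ Q>K, reverse
Step 1:
                  B         D
  Initial   0.04645     4.913
  Change      2.398    -4.795
  Equil       2.444    0.1178
  solve Keq expr → x = -2.398; check Q = 0.00568
Then remove 0.02105 M of D.
Step 2:
                  B         D
  Initial     2.444   0.09677
  Change    -0.0104    0.0208
  Equil       2.434    0.1176
  solve Keq expr → x = 0.0104; check Q = 0.00568

Direction: forward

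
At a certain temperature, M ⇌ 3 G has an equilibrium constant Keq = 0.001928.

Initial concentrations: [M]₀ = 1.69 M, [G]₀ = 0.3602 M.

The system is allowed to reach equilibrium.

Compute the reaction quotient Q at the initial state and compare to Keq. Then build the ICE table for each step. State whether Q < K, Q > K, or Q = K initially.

Q₀ = 0.02765 vs Keq = 0.001928 ⇒ Q>K, reverse
Step 1:
                  M         G
  I            1.69    0.3602
  C         0.06998   -0.2099
  E            1.76    0.1503
  solve Keq expr → x = -0.06998; check Q = 0.001928

Q₀ = 0.02765; Q > K (proceeds reverse)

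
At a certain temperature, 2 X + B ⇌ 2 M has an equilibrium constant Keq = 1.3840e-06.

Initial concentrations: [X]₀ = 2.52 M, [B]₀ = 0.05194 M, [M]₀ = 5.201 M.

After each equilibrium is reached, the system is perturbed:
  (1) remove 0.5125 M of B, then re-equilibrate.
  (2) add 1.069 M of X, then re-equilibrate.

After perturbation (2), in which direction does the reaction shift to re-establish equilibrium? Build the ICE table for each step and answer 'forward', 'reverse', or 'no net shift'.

Direction: forward

Q₀ = 82.01 vs Keq = 1.3840e-06 ⇒ Q>K, reverse
Step 1:
                  X         B         M
  Initial      2.52   0.05194     5.201
  Change      5.186     2.593    -5.186
  Equil       7.706     2.645   0.01474
  solve Keq expr → x = -2.593; check Q = 1.3840e-06
Then remove 0.5125 M of B.
Step 2:
                  X         B         M
  Initial     7.706     2.133   0.01474
  Change     0.0015 7.5018e-04   -0.0015
  Equil       7.708     2.133   0.01324
  solve Keq expr → x = -7.5018e-04; check Q = 1.3840e-06
Then add 1.069 M of X.
Step 3:
                  X         B         M
  Initial     8.777     2.133   0.01324
  Change   -0.00183 -9.1523e-04   0.00183
  Equil       8.775     2.132   0.01507
  solve Keq expr → x = 9.1523e-04; check Q = 1.3840e-06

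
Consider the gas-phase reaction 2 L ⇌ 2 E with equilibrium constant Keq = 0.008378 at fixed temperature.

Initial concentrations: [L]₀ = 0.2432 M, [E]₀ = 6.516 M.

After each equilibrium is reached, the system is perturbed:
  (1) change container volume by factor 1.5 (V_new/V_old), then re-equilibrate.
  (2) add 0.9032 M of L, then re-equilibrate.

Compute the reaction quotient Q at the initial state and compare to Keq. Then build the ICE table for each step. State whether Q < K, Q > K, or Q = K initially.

Q₀ = 717.9; Q > K (proceeds reverse)

Q₀ = 717.9 vs Keq = 0.008378 ⇒ Q>K, reverse
Step 1:
                    L           E
  Initial      0.2432       6.516
  Change        5.949      -5.949
  Equil         6.192      0.5668
  solve Keq expr → x = -2.975; check Q = 0.008378
Then change container volume by factor 1.5 (V_new/V_old).
Step 2:
                    L           E
  Initial       4.128      0.3779
  Change            0           0
  Equil         4.128      0.3779
  solve Keq expr → x = 0; check Q = 0.008378
Then add 0.9032 M of L.
Step 3:
                    L           E
  Initial       5.031      0.3779
  Change     -0.07574     0.07574
  Equil         4.956      0.4536
  solve Keq expr → x = 0.03787; check Q = 0.008378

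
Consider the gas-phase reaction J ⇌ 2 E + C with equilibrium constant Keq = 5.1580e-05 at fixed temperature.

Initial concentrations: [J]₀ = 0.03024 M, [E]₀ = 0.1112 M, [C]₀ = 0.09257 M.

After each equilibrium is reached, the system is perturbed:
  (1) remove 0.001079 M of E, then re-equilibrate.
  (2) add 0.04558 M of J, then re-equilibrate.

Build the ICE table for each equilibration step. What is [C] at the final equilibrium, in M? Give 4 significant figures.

[C]_eq = 0.04359 M

Q₀ = 0.03785 vs Keq = 5.1580e-05 ⇒ Q>K, reverse
Step 1:
                    J           E           C
  Initial     0.03024      0.1112     0.09257
  Change      0.05061     -0.1012    -0.05061
  Equil       0.08085     0.00997     0.04196
  solve Keq expr → x = -0.05061; check Q = 5.1580e-05
Then remove 0.001079 M of E.
Step 2:
                    J           E           C
  Initial     0.08085    0.008891     0.04196
  Change  -4.9514e-04  9.9029e-04  4.9514e-04
  Equil       0.08036    0.009881     0.04245
  solve Keq expr → x = 4.9514e-04; check Q = 5.1580e-05
Then add 0.04558 M of J.
Step 3:
                    J           E           C
  Initial      0.1259    0.009881     0.04245
  Change    -0.001136    0.002272    0.001136
  Equil        0.1248     0.01215     0.04359
  solve Keq expr → x = 0.001136; check Q = 5.1580e-05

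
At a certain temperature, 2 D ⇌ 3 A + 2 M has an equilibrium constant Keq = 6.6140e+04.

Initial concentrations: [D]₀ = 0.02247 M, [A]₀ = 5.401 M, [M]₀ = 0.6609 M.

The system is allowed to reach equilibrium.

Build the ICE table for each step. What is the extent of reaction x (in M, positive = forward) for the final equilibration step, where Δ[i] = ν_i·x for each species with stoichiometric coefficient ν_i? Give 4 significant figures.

x = -0.004607 M

Q₀ = 1.3630e+05 vs Keq = 6.6140e+04 ⇒ Q>K, reverse
Step 1:
                   D          A          M
  init       0.02247      5.401     0.6609
  Δ         0.009215   -0.01382  -0.009215
  eq         0.03168      5.387     0.6517
  solve Keq expr → x = -0.004607; check Q = 6.6140e+04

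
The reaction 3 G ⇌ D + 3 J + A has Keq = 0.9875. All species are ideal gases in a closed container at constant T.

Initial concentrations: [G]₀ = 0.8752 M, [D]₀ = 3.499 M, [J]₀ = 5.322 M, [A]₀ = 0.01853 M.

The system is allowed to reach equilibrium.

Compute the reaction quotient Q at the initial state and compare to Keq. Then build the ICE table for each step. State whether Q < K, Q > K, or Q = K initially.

Q₀ = 14.58 vs Keq = 0.9875 ⇒ Q>K, reverse
Step 1:
                   G          D          J          A
  Initial     0.8752      3.499      5.322    0.01853
  Change     0.05097   -0.01699   -0.05097   -0.01699
  Equil       0.9262      3.482      5.271   0.001539
  solve Keq expr → x = -0.01699; check Q = 0.9875

Q₀ = 14.58; Q > K (proceeds reverse)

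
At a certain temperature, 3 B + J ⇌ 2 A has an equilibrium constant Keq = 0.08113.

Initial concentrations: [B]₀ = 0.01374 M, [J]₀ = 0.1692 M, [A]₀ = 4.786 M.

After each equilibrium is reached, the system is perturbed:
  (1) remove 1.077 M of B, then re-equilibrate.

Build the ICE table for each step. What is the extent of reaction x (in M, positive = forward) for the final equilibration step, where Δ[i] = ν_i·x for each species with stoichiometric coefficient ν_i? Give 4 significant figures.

x = -0.1838 M

Q₀ = 5.2190e+07 vs Keq = 0.08113 ⇒ Q>K, reverse
Step 1:
                    B           J           A
  init        0.01374      0.1692       4.786
  Δ             3.651       1.217      -2.434
  eq            3.664       1.386       2.352
  solve Keq expr → x = -1.217; check Q = 0.08113
Then remove 1.077 M of B.
Step 2:
                    B           J           A
  init          2.587       1.386       2.352
  Δ            0.5515      0.1838     -0.3676
  eq            3.139        1.57       1.985
  solve Keq expr → x = -0.1838; check Q = 0.08113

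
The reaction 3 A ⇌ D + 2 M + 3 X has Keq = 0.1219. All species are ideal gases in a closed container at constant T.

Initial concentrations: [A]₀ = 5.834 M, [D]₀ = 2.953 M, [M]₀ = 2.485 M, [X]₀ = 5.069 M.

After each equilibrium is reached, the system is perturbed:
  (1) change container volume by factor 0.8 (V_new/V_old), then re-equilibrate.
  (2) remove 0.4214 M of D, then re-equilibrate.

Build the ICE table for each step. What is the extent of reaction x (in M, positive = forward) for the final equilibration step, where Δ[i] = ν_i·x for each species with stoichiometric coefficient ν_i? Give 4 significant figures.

x = 0.0228 M

Q₀ = 11.96 vs Keq = 0.1219 ⇒ Q>K, reverse
Step 1:
                  A         D         M         X
  init        5.834     2.953     2.485     5.069
  Δ           2.147   -0.7157    -1.431    -2.147
  eq          7.981     2.237     1.054     2.922
  solve Keq expr → x = -0.7157; check Q = 0.1219
Then change container volume by factor 0.8 (V_new/V_old).
Step 2:
                  A         D         M         X
  init        9.976     2.797     1.317     3.652
  Δ           0.283  -0.09434   -0.1887    -0.283
  eq          10.26     2.702     1.128     3.369
  solve Keq expr → x = -0.09434; check Q = 0.1219
Then remove 0.4214 M of D.
Step 3:
                  A         D         M         X
  init        10.26     2.281     1.128     3.369
  Δ         -0.0684    0.0228    0.0456    0.0684
  eq          10.19     2.304     1.174     3.438
  solve Keq expr → x = 0.0228; check Q = 0.1219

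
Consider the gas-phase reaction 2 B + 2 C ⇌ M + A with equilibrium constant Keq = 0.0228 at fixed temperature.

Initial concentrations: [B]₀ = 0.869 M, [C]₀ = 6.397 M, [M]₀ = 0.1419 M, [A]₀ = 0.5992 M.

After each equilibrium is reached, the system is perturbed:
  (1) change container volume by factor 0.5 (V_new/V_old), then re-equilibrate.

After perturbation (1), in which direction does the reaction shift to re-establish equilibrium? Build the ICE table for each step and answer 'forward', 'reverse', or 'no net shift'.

Q₀ = 0.002751 vs Keq = 0.0228 ⇒ Q<K, forward
Step 1:
                  B         C         M         A
  Initial     0.869     6.397    0.1419    0.5992
  Change    -0.3361   -0.3361    0.1681    0.1681
  Equil      0.5329     6.061      0.31    0.7673
  solve Keq expr → x = 0.1681; check Q = 0.0228
Then change container volume by factor 0.5 (V_new/V_old).
Step 2:
                  B         C         M         A
  Initial     1.066     12.12    0.6199     1.535
  Change    -0.3941   -0.3941     0.197     0.197
  Equil      0.6717     11.73     0.817     1.732
  solve Keq expr → x = 0.197; check Q = 0.0228

Direction: forward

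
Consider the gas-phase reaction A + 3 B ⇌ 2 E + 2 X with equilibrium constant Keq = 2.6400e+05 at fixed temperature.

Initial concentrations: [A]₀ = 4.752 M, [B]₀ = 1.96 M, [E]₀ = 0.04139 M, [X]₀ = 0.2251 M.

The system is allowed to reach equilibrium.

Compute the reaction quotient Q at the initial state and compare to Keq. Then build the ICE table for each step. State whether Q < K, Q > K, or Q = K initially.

Q₀ = 2.4260e-06; Q < K (proceeds forward)

Q₀ = 2.4260e-06 vs Keq = 2.6400e+05 ⇒ Q<K, forward
Step 1:
                  A         B         E         X
  I           4.752      1.96   0.04139    0.2251
  C         -0.6481    -1.944     1.296     1.296
  E           4.104   0.01564     1.338     1.521
  solve Keq expr → x = 0.6481; check Q = 2.6400e+05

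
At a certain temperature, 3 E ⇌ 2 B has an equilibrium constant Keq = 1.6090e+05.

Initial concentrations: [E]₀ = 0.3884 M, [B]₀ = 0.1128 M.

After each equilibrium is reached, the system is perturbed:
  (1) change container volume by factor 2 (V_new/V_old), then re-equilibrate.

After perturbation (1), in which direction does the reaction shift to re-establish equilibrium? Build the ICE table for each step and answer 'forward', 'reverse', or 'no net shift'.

Q₀ = 0.2172 vs Keq = 1.6090e+05 ⇒ Q<K, forward
Step 1:
                   E          B
  Initial     0.3884     0.1128
  Change      -0.379     0.2527
  Equil     0.009398     0.3655
  solve Keq expr → x = 0.1263; check Q = 1.6090e+05
Then change container volume by factor 2 (V_new/V_old).
Step 2:
                   E          B
  Initial   0.004699     0.1827
  Change    0.001204 -8.0270e-04
  Equil     0.005903     0.1819
  solve Keq expr → x = -4.0135e-04; check Q = 1.6090e+05

Direction: reverse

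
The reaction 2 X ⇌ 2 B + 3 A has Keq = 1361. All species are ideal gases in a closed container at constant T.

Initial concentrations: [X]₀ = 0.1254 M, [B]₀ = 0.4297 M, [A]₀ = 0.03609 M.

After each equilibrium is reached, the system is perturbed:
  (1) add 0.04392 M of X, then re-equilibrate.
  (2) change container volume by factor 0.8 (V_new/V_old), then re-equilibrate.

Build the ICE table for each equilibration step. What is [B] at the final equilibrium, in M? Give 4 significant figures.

Q₀ = 5.5195e-04 vs Keq = 1361 ⇒ Q<K, forward
Step 1:
                    X           B           A
  Initial      0.1254      0.4297     0.03609
  Change      -0.1238      0.1238      0.1857
  Equil      0.001568      0.5535      0.2218
  solve Keq expr → x = 0.06192; check Q = 1361
Then add 0.04392 M of X.
Step 2:
                    X           B           A
  Initial     0.04549      0.5535      0.2218
  Change     -0.04301     0.04301     0.06451
  Equil      0.002478      0.5965      0.2864
  solve Keq expr → x = 0.0215; check Q = 1361
Then change container volume by factor 0.8 (V_new/V_old).
Step 3:
                    X           B           A
  Initial    0.003097      0.7457      0.3579
  Change     0.001192   -0.001192   -0.001788
  Equil      0.004289      0.7445      0.3562
  solve Keq expr → x = -5.9601e-04; check Q = 1361

[B]_eq = 0.7445 M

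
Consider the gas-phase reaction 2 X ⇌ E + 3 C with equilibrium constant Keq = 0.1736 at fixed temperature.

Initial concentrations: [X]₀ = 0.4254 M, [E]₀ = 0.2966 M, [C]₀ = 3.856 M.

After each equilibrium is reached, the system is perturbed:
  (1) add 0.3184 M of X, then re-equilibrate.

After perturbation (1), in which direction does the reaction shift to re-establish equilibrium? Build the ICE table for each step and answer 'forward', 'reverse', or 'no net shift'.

Q₀ = 93.97 vs Keq = 0.1736 ⇒ Q>K, reverse
Step 1:
                    X           E           C
  Initial      0.4254      0.2966       3.856
  Change         0.58       -0.29       -0.87
  Equil         1.005    0.006591       2.986
  solve Keq expr → x = -0.29; check Q = 0.1736
Then add 0.3184 M of X.
Step 2:
                    X           E           C
  Initial       1.324    0.006591       2.986
  Change    -0.009055    0.004528     0.01358
  Equil         1.315     0.01112           3
  solve Keq expr → x = 0.004528; check Q = 0.1736

Direction: forward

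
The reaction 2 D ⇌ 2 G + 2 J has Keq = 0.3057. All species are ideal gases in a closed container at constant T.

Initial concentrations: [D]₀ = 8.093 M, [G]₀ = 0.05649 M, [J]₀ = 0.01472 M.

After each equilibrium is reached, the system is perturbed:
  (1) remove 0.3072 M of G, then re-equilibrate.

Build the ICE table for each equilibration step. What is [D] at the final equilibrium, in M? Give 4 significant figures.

Q₀ = 1.0557e-08 vs Keq = 0.3057 ⇒ Q<K, forward
Step 1:
                   D          G          J
  init         8.093    0.05649    0.01472
  Δ           -1.826      1.826      1.826
  eq           6.267      1.882      1.841
  solve Keq expr → x = 0.913; check Q = 0.3057
Then remove 0.3072 M of G.
Step 2:
                   D          G          J
  init         6.267      1.575      1.841
  Δ          -0.1377     0.1377     0.1377
  eq           6.129      1.713      1.978
  solve Keq expr → x = 0.06885; check Q = 0.3057

[D]_eq = 6.129 M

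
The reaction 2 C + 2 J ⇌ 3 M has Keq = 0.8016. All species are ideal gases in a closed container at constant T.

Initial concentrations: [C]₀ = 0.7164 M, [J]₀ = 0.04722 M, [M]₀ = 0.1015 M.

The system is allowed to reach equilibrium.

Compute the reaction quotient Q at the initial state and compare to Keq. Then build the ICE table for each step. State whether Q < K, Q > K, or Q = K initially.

Q₀ = 0.9138 vs Keq = 0.8016 ⇒ Q>K, reverse
Step 1:
                  C         J         M
  I          0.7164   0.04722    0.1015
  C        0.001466  0.001466 -0.002199
  E          0.7179   0.04869    0.0993
  solve Keq expr → x = -7.3311e-04; check Q = 0.8016

Q₀ = 0.9138; Q > K (proceeds reverse)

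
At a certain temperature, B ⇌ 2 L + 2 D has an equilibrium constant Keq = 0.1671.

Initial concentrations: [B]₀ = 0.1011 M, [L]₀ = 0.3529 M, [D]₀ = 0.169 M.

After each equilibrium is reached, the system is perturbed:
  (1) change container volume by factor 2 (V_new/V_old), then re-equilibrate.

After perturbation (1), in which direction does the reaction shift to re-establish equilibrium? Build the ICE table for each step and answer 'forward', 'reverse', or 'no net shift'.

Direction: forward

Q₀ = 0.03518 vs Keq = 0.1671 ⇒ Q<K, forward
Step 1:
                  B         L         D
  Initial    0.1011    0.3529     0.169
  Change   -0.03689   0.07377   0.07377
  Equil     0.06421    0.4267    0.2428
  solve Keq expr → x = 0.03689; check Q = 0.1671
Then change container volume by factor 2 (V_new/V_old).
Step 2:
                  B         L         D
  Initial   0.03211    0.2133    0.1214
  Change   -0.02149   0.04297   0.04297
  Equil     0.01062    0.2563    0.1644
  solve Keq expr → x = 0.02149; check Q = 0.1671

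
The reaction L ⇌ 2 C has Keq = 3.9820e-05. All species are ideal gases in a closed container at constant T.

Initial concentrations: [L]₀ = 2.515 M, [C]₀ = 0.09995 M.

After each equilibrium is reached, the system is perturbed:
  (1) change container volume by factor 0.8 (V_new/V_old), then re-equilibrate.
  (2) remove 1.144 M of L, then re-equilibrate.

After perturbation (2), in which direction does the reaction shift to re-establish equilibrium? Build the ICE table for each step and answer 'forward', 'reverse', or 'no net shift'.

Direction: reverse

Q₀ = 0.003972 vs Keq = 3.9820e-05 ⇒ Q>K, reverse
Step 1:
                  L         C
  Initial     2.515   0.09995
  Change    0.04493  -0.08985
  Equil        2.56    0.0101
  solve Keq expr → x = -0.04493; check Q = 3.9820e-05
Then change container volume by factor 0.8 (V_new/V_old).
Step 2:
                  L         C
  Initial       3.2   0.01262
  Change  6.6560e-04 -0.001331
  Equil       3.201   0.01129
  solve Keq expr → x = -6.6560e-04; check Q = 3.9820e-05
Then remove 1.144 M of L.
Step 3:
                  L         C
  Initial     2.057   0.01129
  Change   0.001119 -0.002237
  Equil       2.058  0.009052
  solve Keq expr → x = -0.001119; check Q = 3.9820e-05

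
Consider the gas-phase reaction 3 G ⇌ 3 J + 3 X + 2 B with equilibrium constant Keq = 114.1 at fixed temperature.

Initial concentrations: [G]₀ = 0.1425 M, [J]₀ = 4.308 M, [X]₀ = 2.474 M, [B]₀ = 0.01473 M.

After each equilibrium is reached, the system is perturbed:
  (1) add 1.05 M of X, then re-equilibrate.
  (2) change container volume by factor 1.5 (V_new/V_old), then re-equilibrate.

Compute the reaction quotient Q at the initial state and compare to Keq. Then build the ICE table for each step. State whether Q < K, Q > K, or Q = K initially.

Q₀ = 90.78 vs Keq = 114.1 ⇒ Q<K, forward
Step 1:
                   G          J          X          B
  init        0.1425      4.308      2.474    0.01473
  Δ        -0.002086   0.002086   0.002086   0.001391
  eq          0.1404       4.31      2.476    0.01612
  solve Keq expr → x = 6.9530e-04; check Q = 114.1
Then add 1.05 M of X.
Step 2:
                   G          J          X          B
  init        0.1404       4.31      3.526    0.01612
  Δ         0.008532  -0.008532  -0.008532  -0.005688
  eq          0.1489      4.302      3.518    0.01043
  solve Keq expr → x = -0.002844; check Q = 114.1
Then change container volume by factor 1.5 (V_new/V_old).
Step 3:
                   G          J          X          B
  init        0.0993      2.868      2.345   0.006955
  Δ         -0.01266    0.01266    0.01266   0.008438
  eq         0.08664       2.88      2.358    0.01539
  solve Keq expr → x = 0.004219; check Q = 114.1

Q₀ = 90.78; Q < K (proceeds forward)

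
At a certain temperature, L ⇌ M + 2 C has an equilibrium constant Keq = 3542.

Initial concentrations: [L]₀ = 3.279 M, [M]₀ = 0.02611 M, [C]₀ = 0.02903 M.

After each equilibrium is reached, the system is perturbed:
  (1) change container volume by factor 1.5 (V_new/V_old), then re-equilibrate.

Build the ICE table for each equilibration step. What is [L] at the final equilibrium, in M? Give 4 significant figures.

Q₀ = 6.7106e-06 vs Keq = 3542 ⇒ Q<K, forward
Step 1:
                   L          M          C
  init         3.279    0.02611    0.02903
  Δ            -3.24       3.24       6.48
  eq         0.03907      3.266      6.509
  solve Keq expr → x = 3.24; check Q = 3542
Then change container volume by factor 1.5 (V_new/V_old).
Step 2:
                   L          M          C
  init       0.02604      2.177      4.339
  Δ         -0.01424    0.01424    0.02848
  eq          0.0118      2.192      4.368
  solve Keq expr → x = 0.01424; check Q = 3542

[L]_eq = 0.0118 M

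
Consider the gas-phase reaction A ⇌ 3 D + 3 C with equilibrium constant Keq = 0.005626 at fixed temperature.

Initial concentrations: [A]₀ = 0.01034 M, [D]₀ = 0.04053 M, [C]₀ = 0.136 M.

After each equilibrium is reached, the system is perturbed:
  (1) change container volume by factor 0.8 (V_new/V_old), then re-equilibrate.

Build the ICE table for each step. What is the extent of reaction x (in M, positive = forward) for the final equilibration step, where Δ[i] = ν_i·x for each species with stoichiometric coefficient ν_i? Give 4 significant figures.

Q₀ = 1.6197e-05 vs Keq = 0.005626 ⇒ Q<K, forward
Step 1:
                   A          D          C
  Initial    0.01034    0.04053      0.136
  Change    -0.01005    0.03016    0.03016
  Equil   2.8797e-04    0.07069     0.1662
  solve Keq expr → x = 0.01005; check Q = 0.005626
Then change container volume by factor 0.8 (V_new/V_old).
Step 2:
                   A          D          C
  Initial 3.5997e-04    0.08836     0.2077
  Change  6.4020e-04  -0.001921  -0.001921
  Equil        0.001    0.08644     0.2058
  solve Keq expr → x = -6.4020e-04; check Q = 0.005626

x = -6.4020e-04 M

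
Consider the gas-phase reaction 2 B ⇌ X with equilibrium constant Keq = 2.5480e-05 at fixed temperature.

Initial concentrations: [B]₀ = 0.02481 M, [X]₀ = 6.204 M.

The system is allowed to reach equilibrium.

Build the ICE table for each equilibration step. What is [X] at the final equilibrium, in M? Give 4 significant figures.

Q₀ = 1.0079e+04 vs Keq = 2.5480e-05 ⇒ Q>K, reverse
Step 1:
                  B         X
  init      0.02481     6.204
  Δ            12.4      -6.2
  eq          12.42  0.003934
  solve Keq expr → x = -6.2; check Q = 2.5480e-05

[X]_eq = 0.003934 M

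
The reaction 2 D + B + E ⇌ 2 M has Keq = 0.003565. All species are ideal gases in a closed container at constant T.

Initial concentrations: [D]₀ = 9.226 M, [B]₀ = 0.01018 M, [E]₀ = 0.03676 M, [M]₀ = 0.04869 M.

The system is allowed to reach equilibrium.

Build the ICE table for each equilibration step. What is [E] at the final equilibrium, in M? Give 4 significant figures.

[E]_eq = 0.05127 M

Q₀ = 0.07443 vs Keq = 0.003565 ⇒ Q>K, reverse
Step 1:
                  D         B         E         M
  Initial     9.226   0.01018   0.03676   0.04869
  Change    0.02903   0.01451   0.01451  -0.02903
  Equil       9.255   0.02469   0.05127   0.01966
  solve Keq expr → x = -0.01451; check Q = 0.003565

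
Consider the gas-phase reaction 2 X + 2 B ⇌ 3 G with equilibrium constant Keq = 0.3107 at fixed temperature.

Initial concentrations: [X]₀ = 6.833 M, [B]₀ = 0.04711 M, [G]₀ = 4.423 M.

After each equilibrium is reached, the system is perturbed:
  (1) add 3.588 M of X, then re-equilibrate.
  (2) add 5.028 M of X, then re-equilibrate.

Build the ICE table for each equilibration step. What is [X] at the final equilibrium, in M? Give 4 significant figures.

[X]_eq = 16.11 M

Q₀ = 835 vs Keq = 0.3107 ⇒ Q>K, reverse
Step 1:
                  X         B         G
  init        6.833   0.04711     4.423
  Δ           1.048     1.048    -1.573
  eq          7.881     1.095      2.85
  solve Keq expr → x = -0.5242; check Q = 0.3107
Then add 3.588 M of X.
Step 2:
                  X         B         G
  init        11.47     1.095      2.85
  Δ         -0.2031   -0.2031    0.3046
  eq          11.27    0.8924     3.155
  solve Keq expr → x = 0.1015; check Q = 0.3107
Then add 5.028 M of X.
Step 3:
                  X         B         G
  init        16.29    0.8924     3.155
  Δ         -0.1844   -0.1844    0.2767
  eq          16.11     0.708     3.432
  solve Keq expr → x = 0.09222; check Q = 0.3107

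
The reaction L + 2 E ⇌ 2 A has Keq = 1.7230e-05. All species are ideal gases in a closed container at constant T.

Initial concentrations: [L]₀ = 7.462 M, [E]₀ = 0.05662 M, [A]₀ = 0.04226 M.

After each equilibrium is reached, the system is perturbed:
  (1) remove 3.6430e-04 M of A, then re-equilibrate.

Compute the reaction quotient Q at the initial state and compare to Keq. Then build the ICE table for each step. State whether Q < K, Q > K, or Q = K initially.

Q₀ = 0.07466; Q > K (proceeds reverse)

Q₀ = 0.07466 vs Keq = 1.7230e-05 ⇒ Q>K, reverse
Step 1:
                    L           E           A
  Initial       7.462     0.05662     0.04226
  Change      0.02057     0.04115    -0.04115
  Equil         7.483     0.09777     0.00111
  solve Keq expr → x = -0.02057; check Q = 1.7230e-05
Then remove 3.6430e-04 M of A.
Step 2:
                    L           E           A
  Initial       7.483     0.09777  7.4583e-04
  Change  -1.8010e-04 -3.6020e-04  3.6020e-04
  Equil         7.482     0.09741    0.001106
  solve Keq expr → x = 1.8010e-04; check Q = 1.7230e-05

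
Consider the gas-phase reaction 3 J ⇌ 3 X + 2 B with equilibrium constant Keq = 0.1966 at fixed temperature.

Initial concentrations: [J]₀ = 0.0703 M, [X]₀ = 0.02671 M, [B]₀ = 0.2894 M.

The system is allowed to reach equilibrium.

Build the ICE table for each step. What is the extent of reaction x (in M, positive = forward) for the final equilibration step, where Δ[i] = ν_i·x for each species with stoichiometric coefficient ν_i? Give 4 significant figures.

x = 0.009222 M

Q₀ = 0.004594 vs Keq = 0.1966 ⇒ Q<K, forward
Step 1:
                    J           X           B
  I            0.0703     0.02671      0.2894
  C          -0.02767     0.02767     0.01844
  E           0.04263     0.05438      0.3078
  solve Keq expr → x = 0.009222; check Q = 0.1966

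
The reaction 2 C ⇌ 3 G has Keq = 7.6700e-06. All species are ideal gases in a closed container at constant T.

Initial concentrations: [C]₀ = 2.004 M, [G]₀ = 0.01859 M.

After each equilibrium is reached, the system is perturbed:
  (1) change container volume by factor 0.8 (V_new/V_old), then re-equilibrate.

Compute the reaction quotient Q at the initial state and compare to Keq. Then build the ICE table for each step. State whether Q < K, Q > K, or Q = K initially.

Q₀ = 1.5997e-06 vs Keq = 7.6700e-06 ⇒ Q<K, forward
Step 1:
                   C          G
  I            2.004    0.01859
  C        -0.008446    0.01267
  E            1.996    0.03126
  solve Keq expr → x = 0.004223; check Q = 7.6700e-06
Then change container volume by factor 0.8 (V_new/V_old).
Step 2:
                   C          G
  I            2.494    0.03907
  C         0.001855  -0.002783
  E            2.496    0.03629
  solve Keq expr → x = -9.2763e-04; check Q = 7.6700e-06

Q₀ = 1.5997e-06; Q < K (proceeds forward)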